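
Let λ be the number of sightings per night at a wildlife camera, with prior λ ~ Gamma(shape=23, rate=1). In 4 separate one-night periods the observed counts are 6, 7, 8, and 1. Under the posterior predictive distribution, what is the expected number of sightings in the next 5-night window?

45

Total count: 6 + 7 + 8 + 1 = 22.
Total exposure: 4 nights.
By Gamma–Poisson conjugacy, the posterior is Gamma(α + Σx, β + Σt) = Gamma(23 + 22, 1 + 4) = Gamma(45, 5).
Predictive mean over a 5-night window = T·E[λ|data] = 5·45/5 = 45.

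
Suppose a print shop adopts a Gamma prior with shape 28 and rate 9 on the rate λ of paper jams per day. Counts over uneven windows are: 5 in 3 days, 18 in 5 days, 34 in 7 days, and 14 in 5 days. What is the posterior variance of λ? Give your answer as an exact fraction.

Total count: 5 + 18 + 34 + 14 = 71.
Total exposure: 3 + 5 + 7 + 5 = 20 days.
The Gamma prior is conjugate for the Poisson rate, so λ | data ~ Gamma(28+71, 9+20) = Gamma(99, 29).
Posterior variance = α'/β'² = 99/841.

99/841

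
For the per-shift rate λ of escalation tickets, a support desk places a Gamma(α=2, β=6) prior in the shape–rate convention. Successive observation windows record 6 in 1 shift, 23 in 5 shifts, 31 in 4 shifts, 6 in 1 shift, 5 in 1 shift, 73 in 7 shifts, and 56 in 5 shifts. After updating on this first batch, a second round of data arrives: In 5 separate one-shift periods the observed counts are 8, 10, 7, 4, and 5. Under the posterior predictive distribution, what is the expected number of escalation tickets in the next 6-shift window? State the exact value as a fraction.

1416/35

Total count: 6 + 23 + 31 + 6 + 5 + 73 + 56 = 200.
Total exposure: 1 + 5 + 4 + 1 + 1 + 7 + 5 = 24 shifts.
After the first batch: Gamma(2 + 200, 6 + 24) = Gamma(202, 30).
Total count: 8 + 10 + 7 + 4 + 5 = 34.
Total exposure: 5 shifts.
After the second batch: Gamma(202 + 34, 30 + 5) = Gamma(236, 35).
Predictive mean over a 6-shift window = T·E[λ|data] = 6·236/35 = 1416/35.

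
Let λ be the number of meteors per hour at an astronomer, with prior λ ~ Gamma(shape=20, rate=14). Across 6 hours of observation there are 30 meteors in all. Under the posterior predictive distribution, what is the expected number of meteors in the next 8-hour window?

20

Total count 30 over total exposure 6 hours.
Gamma(α, β) with Poisson data over total exposure Σt gives posterior Gamma(α+Σx, β+Σt) = Gamma(50, 20).
Predictive mean over an 8-hour window = T·E[λ|data] = 8·50/20 = 20.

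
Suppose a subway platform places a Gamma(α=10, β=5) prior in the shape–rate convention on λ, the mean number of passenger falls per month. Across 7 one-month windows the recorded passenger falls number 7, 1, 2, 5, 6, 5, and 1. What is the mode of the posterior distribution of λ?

3

Total count: 7 + 1 + 2 + 5 + 6 + 5 + 1 = 27.
Total exposure: 7 months.
By Gamma–Poisson conjugacy, the posterior is Gamma(α + Σx, β + Σt) = Gamma(10 + 27, 5 + 7) = Gamma(37, 12).
Posterior mode = (α'−1)/β' = 36/12 = 3.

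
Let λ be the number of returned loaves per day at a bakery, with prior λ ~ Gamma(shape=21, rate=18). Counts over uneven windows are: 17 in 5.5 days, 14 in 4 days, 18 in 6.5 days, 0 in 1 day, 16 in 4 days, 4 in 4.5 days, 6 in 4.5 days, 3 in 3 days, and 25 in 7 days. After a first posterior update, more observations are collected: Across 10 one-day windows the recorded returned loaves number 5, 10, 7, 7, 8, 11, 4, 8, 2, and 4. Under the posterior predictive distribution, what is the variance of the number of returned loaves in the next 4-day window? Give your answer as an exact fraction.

Total count: 17 + 14 + 18 + 0 + 16 + 4 + 6 + 3 + 25 = 103.
Total exposure: 5.5 + 4 + 6.5 + 1 + 4 + 4.5 + 4.5 + 3 + 7 = 40 days.
After the first batch: Gamma(21 + 103, 18 + 40) = Gamma(124, 58).
Total count: 5 + 10 + 7 + 7 + 8 + 11 + 4 + 8 + 2 + 4 = 66.
Total exposure: 10 days.
After the second batch: Gamma(124 + 66, 58 + 10) = Gamma(190, 68).
The posterior predictive for a window of length T is Negative Binomial with variance T·α'·(β'+T)/β'² = 4·190·72/4624 = 3420/289.

3420/289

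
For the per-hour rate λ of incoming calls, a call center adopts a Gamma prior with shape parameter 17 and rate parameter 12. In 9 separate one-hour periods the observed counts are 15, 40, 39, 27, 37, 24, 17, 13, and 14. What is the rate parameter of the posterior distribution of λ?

21

Total count: 15 + 40 + 39 + 27 + 37 + 24 + 17 + 13 + 14 = 226.
Total exposure: 9 hours.
By Gamma–Poisson conjugacy, the posterior is Gamma(α + Σx, β + Σt) = Gamma(17 + 226, 12 + 9) = Gamma(243, 21).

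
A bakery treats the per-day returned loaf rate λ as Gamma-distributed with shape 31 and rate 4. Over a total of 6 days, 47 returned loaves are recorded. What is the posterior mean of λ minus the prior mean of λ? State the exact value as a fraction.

Total count 47 over total exposure 6 days.
Gamma(α, β) with Poisson data over total exposure Σt gives posterior Gamma(α+Σx, β+Σt) = Gamma(78, 10).
Posterior mean = 78/10 = 39/5; prior mean = 31/4 = 31/4. Difference = 39/5 − 31/4 = 1/20.

1/20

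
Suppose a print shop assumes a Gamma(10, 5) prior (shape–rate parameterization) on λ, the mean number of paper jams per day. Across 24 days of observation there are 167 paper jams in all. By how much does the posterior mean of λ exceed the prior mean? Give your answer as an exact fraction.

Total count 167 over total exposure 24 days.
Posterior: α' = 10 + 167 = 177, β' = 5 + 24 = 29.
Posterior mean = 177/29 = 177/29; prior mean = 10/5 = 2. Difference = 177/29 − 2 = 119/29.

119/29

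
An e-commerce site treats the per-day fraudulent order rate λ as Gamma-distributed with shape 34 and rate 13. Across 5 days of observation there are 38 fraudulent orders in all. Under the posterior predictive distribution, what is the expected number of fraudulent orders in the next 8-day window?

32

Total count 38 over total exposure 5 days.
The Gamma prior is conjugate for the Poisson rate, so λ | data ~ Gamma(34+38, 13+5) = Gamma(72, 18).
Predictive mean over an 8-day window = T·E[λ|data] = 8·72/18 = 32.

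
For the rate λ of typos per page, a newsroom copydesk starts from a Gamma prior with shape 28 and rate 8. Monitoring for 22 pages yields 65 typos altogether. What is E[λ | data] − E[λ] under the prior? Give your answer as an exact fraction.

Total count 65 over total exposure 22 pages.
Conjugate update: add total count to the shape and total exposure to the rate, giving Gamma(93, 30).
Posterior mean = 93/30 = 31/10; prior mean = 28/8 = 7/2. Difference = 31/10 − 7/2 = -2/5.

-2/5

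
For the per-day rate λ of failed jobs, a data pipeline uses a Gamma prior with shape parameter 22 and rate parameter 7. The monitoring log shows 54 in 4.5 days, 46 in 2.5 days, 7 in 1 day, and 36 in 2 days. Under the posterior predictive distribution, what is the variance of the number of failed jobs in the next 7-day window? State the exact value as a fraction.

27720/289

Total count: 54 + 46 + 7 + 36 = 143.
Total exposure: 4.5 + 2.5 + 1 + 2 = 10 days.
The Gamma prior is conjugate for the Poisson rate, so λ | data ~ Gamma(22+143, 7+10) = Gamma(165, 17).
The posterior predictive for a window of length T is Negative Binomial with variance T·α'·(β'+T)/β'² = 7·165·24/289 = 27720/289.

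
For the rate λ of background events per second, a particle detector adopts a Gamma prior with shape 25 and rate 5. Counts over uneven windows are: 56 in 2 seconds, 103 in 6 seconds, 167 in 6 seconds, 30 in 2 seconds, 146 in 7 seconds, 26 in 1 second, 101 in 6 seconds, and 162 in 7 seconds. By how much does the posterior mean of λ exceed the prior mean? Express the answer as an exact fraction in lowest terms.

101/7

Total count: 56 + 103 + 167 + 30 + 146 + 26 + 101 + 162 = 791.
Total exposure: 2 + 6 + 6 + 2 + 7 + 1 + 6 + 7 = 37 seconds.
Gamma(α, β) with Poisson data over total exposure Σt gives posterior Gamma(α+Σx, β+Σt) = Gamma(816, 42).
Posterior mean = 816/42 = 136/7; prior mean = 25/5 = 5. Difference = 136/7 − 5 = 101/7.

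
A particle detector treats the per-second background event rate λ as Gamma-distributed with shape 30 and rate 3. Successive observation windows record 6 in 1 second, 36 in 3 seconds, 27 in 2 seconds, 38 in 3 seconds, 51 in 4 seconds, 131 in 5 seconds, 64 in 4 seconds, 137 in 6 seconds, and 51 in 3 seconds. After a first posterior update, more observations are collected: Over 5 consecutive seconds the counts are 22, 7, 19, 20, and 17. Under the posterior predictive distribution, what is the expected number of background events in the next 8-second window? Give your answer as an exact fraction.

5248/39

Total count: 6 + 36 + 27 + 38 + 51 + 131 + 64 + 137 + 51 = 541.
Total exposure: 1 + 3 + 2 + 3 + 4 + 5 + 4 + 6 + 3 = 31 seconds.
After the first batch: Gamma(30 + 541, 3 + 31) = Gamma(571, 34).
Total count: 22 + 7 + 19 + 20 + 17 = 85.
Total exposure: 5 seconds.
After the second batch: Gamma(571 + 85, 34 + 5) = Gamma(656, 39).
Predictive mean over an 8-second window = T·E[λ|data] = 8·656/39 = 5248/39.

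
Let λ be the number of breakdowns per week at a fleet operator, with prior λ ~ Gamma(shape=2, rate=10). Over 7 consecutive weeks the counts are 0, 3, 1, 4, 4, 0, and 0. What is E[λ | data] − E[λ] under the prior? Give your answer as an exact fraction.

Total count: 0 + 3 + 1 + 4 + 4 + 0 + 0 = 12.
Total exposure: 7 weeks.
The Gamma prior is conjugate for the Poisson rate, so λ | data ~ Gamma(2+12, 10+7) = Gamma(14, 17).
Posterior mean = 14/17 = 14/17; prior mean = 2/10 = 1/5. Difference = 14/17 − 1/5 = 53/85.

53/85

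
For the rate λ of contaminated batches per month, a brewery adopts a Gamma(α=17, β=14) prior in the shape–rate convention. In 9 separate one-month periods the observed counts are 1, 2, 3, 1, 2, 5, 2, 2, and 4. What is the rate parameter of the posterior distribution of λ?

23

Total count: 1 + 2 + 3 + 1 + 2 + 5 + 2 + 2 + 4 = 22.
Total exposure: 9 months.
Gamma(α, β) with Poisson data over total exposure Σt gives posterior Gamma(α+Σx, β+Σt) = Gamma(39, 23).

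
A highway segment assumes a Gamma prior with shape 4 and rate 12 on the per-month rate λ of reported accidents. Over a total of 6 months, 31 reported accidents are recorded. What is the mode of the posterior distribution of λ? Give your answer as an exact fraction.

Total count 31 over total exposure 6 months.
Gamma(α, β) with Poisson data over total exposure Σt gives posterior Gamma(α+Σx, β+Σt) = Gamma(35, 18).
Posterior mode = (α'−1)/β' = 34/18 = 17/9.

17/9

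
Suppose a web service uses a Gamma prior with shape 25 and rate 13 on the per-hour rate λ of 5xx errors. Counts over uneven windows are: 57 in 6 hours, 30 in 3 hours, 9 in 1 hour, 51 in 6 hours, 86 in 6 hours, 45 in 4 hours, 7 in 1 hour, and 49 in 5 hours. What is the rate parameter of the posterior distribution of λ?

45

Total count: 57 + 30 + 9 + 51 + 86 + 45 + 7 + 49 = 334.
Total exposure: 6 + 3 + 1 + 6 + 6 + 4 + 1 + 5 = 32 hours.
Posterior: α' = 25 + 334 = 359, β' = 13 + 32 = 45.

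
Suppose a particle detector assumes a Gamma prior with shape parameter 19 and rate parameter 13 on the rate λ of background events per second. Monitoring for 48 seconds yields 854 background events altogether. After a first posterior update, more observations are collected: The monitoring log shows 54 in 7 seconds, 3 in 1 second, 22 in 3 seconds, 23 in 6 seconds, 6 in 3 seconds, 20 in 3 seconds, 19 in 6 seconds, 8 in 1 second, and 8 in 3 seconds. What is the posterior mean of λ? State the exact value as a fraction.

518/47

Total count 854 over total exposure 48 seconds.
After the first batch: Gamma(19 + 854, 13 + 48) = Gamma(873, 61).
Total count: 54 + 3 + 22 + 23 + 6 + 20 + 19 + 8 + 8 = 163.
Total exposure: 7 + 1 + 3 + 6 + 3 + 3 + 6 + 1 + 3 = 33 seconds.
After the second batch: Gamma(873 + 163, 61 + 33) = Gamma(1036, 94).
Posterior mean = α'/β' = 1036/94 = 518/47.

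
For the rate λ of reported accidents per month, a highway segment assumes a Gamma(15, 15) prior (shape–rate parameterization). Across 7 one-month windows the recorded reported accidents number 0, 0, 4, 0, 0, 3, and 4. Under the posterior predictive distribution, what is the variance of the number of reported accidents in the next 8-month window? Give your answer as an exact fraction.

Total count: 0 + 0 + 4 + 0 + 0 + 3 + 4 = 11.
Total exposure: 7 months.
Conjugate update: add total count to the shape and total exposure to the rate, giving Gamma(26, 22).
The posterior predictive for a window of length T is Negative Binomial with variance T·α'·(β'+T)/β'² = 8·26·30/484 = 1560/121.

1560/121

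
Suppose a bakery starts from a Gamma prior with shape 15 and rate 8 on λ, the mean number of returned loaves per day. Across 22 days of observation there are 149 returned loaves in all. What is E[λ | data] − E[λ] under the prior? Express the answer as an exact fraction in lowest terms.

431/120

Total count 149 over total exposure 22 days.
The Gamma prior is conjugate for the Poisson rate, so λ | data ~ Gamma(15+149, 8+22) = Gamma(164, 30).
Posterior mean = 164/30 = 82/15; prior mean = 15/8 = 15/8. Difference = 82/15 − 15/8 = 431/120.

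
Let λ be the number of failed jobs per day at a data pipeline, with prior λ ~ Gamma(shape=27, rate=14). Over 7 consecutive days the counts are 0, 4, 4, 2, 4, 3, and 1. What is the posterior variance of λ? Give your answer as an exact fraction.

Total count: 0 + 4 + 4 + 2 + 4 + 3 + 1 = 18.
Total exposure: 7 days.
The Gamma prior is conjugate for the Poisson rate, so λ | data ~ Gamma(27+18, 14+7) = Gamma(45, 21).
Posterior variance = α'/β'² = 45/441 = 5/49.

5/49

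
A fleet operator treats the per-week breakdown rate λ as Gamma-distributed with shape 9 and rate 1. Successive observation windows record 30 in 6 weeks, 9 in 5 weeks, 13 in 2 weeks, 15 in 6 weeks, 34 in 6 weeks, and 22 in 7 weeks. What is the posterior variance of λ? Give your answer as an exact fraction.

4/33

Total count: 30 + 9 + 13 + 15 + 34 + 22 = 123.
Total exposure: 6 + 5 + 2 + 6 + 6 + 7 = 32 weeks.
Posterior: α' = 9 + 123 = 132, β' = 1 + 32 = 33.
Posterior variance = α'/β'² = 132/1089 = 4/33.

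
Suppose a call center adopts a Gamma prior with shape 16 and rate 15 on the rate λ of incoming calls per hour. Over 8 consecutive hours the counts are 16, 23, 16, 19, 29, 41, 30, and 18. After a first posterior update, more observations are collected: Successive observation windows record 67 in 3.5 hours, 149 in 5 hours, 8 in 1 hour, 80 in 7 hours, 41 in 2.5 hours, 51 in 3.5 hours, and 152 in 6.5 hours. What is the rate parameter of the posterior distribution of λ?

Total count: 16 + 23 + 16 + 19 + 29 + 41 + 30 + 18 = 192.
Total exposure: 8 hours.
After the first batch: Gamma(16 + 192, 15 + 8) = Gamma(208, 23).
Total count: 67 + 149 + 8 + 80 + 41 + 51 + 152 = 548.
Total exposure: 3.5 + 5 + 1 + 7 + 2.5 + 3.5 + 6.5 = 29 hours.
After the second batch: Gamma(208 + 548, 23 + 29) = Gamma(756, 52).

52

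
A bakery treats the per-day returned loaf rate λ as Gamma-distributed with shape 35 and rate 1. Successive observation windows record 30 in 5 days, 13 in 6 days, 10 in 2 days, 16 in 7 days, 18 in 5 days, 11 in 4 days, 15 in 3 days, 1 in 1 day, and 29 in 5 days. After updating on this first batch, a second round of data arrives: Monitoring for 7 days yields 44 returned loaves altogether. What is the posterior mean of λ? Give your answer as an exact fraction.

111/23

Total count: 30 + 13 + 10 + 16 + 18 + 11 + 15 + 1 + 29 = 143.
Total exposure: 5 + 6 + 2 + 7 + 5 + 4 + 3 + 1 + 5 = 38 days.
After the first batch: Gamma(35 + 143, 1 + 38) = Gamma(178, 39).
Total count 44 over total exposure 7 days.
After the second batch: Gamma(178 + 44, 39 + 7) = Gamma(222, 46).
Posterior mean = α'/β' = 222/46 = 111/23.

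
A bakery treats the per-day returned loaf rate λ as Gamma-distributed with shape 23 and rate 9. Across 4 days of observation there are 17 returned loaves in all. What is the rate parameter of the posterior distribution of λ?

13

Total count 17 over total exposure 4 days.
Posterior: α' = 23 + 17 = 40, β' = 9 + 4 = 13.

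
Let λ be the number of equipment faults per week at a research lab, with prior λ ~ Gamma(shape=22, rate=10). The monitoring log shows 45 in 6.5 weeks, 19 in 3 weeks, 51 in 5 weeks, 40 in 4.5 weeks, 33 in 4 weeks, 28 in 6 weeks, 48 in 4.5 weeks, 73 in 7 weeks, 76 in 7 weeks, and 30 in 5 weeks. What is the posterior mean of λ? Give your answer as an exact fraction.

Total count: 45 + 19 + 51 + 40 + 33 + 28 + 48 + 73 + 76 + 30 = 443.
Total exposure: 6.5 + 3 + 5 + 4.5 + 4 + 6 + 4.5 + 7 + 7 + 5 = 52.5 weeks.
Conjugate update: add total count to the shape and total exposure to the rate, giving Gamma(465, 125/2).
Posterior mean = α'/β' = 465/(125/2) = 186/25.

186/25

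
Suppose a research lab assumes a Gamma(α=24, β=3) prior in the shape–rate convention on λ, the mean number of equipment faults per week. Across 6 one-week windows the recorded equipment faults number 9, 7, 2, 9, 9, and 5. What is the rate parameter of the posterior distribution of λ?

Total count: 9 + 7 + 2 + 9 + 9 + 5 = 41.
Total exposure: 6 weeks.
By Gamma–Poisson conjugacy, the posterior is Gamma(α + Σx, β + Σt) = Gamma(24 + 41, 3 + 6) = Gamma(65, 9).

9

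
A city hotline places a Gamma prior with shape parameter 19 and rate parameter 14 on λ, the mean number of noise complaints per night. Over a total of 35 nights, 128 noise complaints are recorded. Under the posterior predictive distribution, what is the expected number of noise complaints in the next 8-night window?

Total count 128 over total exposure 35 nights.
Conjugate update: add total count to the shape and total exposure to the rate, giving Gamma(147, 49).
Predictive mean over an 8-night window = T·E[λ|data] = 8·147/49 = 24.

24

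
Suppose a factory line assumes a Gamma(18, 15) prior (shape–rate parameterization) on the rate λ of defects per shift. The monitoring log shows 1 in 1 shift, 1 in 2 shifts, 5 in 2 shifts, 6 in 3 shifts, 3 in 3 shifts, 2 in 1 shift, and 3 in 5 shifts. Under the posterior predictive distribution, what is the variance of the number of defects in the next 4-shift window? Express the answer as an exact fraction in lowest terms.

Total count: 1 + 1 + 5 + 6 + 3 + 2 + 3 = 21.
Total exposure: 1 + 2 + 2 + 3 + 3 + 1 + 5 = 17 shifts.
By Gamma–Poisson conjugacy, the posterior is Gamma(α + Σx, β + Σt) = Gamma(18 + 21, 15 + 17) = Gamma(39, 32).
The posterior predictive for a window of length T is Negative Binomial with variance T·α'·(β'+T)/β'² = 4·39·36/1024 = 351/64.

351/64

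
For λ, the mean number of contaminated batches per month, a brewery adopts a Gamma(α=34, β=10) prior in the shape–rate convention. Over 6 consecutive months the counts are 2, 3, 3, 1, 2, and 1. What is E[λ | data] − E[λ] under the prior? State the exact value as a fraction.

Total count: 2 + 3 + 3 + 1 + 2 + 1 = 12.
Total exposure: 6 months.
The Gamma prior is conjugate for the Poisson rate, so λ | data ~ Gamma(34+12, 10+6) = Gamma(46, 16).
Posterior mean = 46/16 = 23/8; prior mean = 34/10 = 17/5. Difference = 23/8 − 17/5 = -21/40.

-21/40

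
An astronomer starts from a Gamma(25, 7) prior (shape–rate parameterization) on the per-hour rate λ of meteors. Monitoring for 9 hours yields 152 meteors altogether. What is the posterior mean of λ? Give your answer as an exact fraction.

177/16

Total count 152 over total exposure 9 hours.
Gamma(α, β) with Poisson data over total exposure Σt gives posterior Gamma(α+Σx, β+Σt) = Gamma(177, 16).
Posterior mean = α'/β' = 177/16.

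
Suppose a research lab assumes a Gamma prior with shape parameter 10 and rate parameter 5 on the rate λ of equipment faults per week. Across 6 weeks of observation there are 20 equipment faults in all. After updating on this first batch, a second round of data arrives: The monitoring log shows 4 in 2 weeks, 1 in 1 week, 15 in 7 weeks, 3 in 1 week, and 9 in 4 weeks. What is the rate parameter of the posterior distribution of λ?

Total count 20 over total exposure 6 weeks.
After the first batch: Gamma(10 + 20, 5 + 6) = Gamma(30, 11).
Total count: 4 + 1 + 15 + 3 + 9 = 32.
Total exposure: 2 + 1 + 7 + 1 + 4 = 15 weeks.
After the second batch: Gamma(30 + 32, 11 + 15) = Gamma(62, 26).

26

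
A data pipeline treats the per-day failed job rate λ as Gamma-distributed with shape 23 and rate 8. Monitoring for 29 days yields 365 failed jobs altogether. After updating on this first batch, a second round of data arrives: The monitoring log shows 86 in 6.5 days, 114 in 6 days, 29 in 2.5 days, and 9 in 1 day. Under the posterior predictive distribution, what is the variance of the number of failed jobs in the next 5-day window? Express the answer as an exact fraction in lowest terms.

181540/2809

Total count 365 over total exposure 29 days.
After the first batch: Gamma(23 + 365, 8 + 29) = Gamma(388, 37).
Total count: 86 + 114 + 29 + 9 = 238.
Total exposure: 6.5 + 6 + 2.5 + 1 = 16 days.
After the second batch: Gamma(388 + 238, 37 + 16) = Gamma(626, 53).
The posterior predictive for a window of length T is Negative Binomial with variance T·α'·(β'+T)/β'² = 5·626·58/2809 = 181540/2809.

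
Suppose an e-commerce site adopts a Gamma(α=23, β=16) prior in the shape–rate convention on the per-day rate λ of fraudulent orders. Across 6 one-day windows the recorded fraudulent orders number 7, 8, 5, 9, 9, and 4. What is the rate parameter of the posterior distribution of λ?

22

Total count: 7 + 8 + 5 + 9 + 9 + 4 = 42.
Total exposure: 6 days.
Gamma(α, β) with Poisson data over total exposure Σt gives posterior Gamma(α+Σx, β+Σt) = Gamma(65, 22).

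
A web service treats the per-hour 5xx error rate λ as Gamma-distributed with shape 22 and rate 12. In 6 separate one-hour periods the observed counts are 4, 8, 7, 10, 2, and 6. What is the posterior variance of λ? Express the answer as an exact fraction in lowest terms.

59/324

Total count: 4 + 8 + 7 + 10 + 2 + 6 = 37.
Total exposure: 6 hours.
The Gamma prior is conjugate for the Poisson rate, so λ | data ~ Gamma(22+37, 12+6) = Gamma(59, 18).
Posterior variance = α'/β'² = 59/324.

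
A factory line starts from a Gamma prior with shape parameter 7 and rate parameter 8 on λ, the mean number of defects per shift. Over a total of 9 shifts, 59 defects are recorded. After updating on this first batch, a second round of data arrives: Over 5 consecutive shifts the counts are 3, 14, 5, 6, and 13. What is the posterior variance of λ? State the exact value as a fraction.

107/484

Total count 59 over total exposure 9 shifts.
After the first batch: Gamma(7 + 59, 8 + 9) = Gamma(66, 17).
Total count: 3 + 14 + 5 + 6 + 13 = 41.
Total exposure: 5 shifts.
After the second batch: Gamma(66 + 41, 17 + 5) = Gamma(107, 22).
Posterior variance = α'/β'² = 107/484.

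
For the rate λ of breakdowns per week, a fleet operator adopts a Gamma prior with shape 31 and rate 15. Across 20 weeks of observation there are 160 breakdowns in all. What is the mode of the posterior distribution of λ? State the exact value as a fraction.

Total count 160 over total exposure 20 weeks.
The Gamma prior is conjugate for the Poisson rate, so λ | data ~ Gamma(31+160, 15+20) = Gamma(191, 35).
Posterior mode = (α'−1)/β' = 190/35 = 38/7.

38/7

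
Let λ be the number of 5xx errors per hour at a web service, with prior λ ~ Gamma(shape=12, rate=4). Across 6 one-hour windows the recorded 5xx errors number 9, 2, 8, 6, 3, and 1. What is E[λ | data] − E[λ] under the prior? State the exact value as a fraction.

11/10

Total count: 9 + 2 + 8 + 6 + 3 + 1 = 29.
Total exposure: 6 hours.
Posterior: α' = 12 + 29 = 41, β' = 4 + 6 = 10.
Posterior mean = 41/10 = 41/10; prior mean = 12/4 = 3. Difference = 41/10 − 3 = 11/10.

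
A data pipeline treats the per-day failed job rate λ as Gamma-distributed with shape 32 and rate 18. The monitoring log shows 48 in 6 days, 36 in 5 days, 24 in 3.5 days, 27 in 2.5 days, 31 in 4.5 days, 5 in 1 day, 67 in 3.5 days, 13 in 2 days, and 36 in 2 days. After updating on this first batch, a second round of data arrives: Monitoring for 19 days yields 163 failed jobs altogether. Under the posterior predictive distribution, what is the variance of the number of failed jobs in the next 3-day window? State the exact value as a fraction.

Total count: 48 + 36 + 24 + 27 + 31 + 5 + 67 + 13 + 36 = 287.
Total exposure: 6 + 5 + 3.5 + 2.5 + 4.5 + 1 + 3.5 + 2 + 2 = 30 days.
After the first batch: Gamma(32 + 287, 18 + 30) = Gamma(319, 48).
Total count 163 over total exposure 19 days.
After the second batch: Gamma(319 + 163, 48 + 19) = Gamma(482, 67).
The posterior predictive for a window of length T is Negative Binomial with variance T·α'·(β'+T)/β'² = 3·482·70/4489 = 101220/4489.

101220/4489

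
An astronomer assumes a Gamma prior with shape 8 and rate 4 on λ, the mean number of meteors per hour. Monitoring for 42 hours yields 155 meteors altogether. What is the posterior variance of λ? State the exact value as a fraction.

Total count 155 over total exposure 42 hours.
Conjugate update: add total count to the shape and total exposure to the rate, giving Gamma(163, 46).
Posterior variance = α'/β'² = 163/2116.

163/2116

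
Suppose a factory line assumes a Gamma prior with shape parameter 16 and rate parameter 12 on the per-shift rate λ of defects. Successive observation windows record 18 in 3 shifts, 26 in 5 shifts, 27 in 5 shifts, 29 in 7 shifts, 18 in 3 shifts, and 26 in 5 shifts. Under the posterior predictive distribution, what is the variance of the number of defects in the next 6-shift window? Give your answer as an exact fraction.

Total count: 18 + 26 + 27 + 29 + 18 + 26 = 144.
Total exposure: 3 + 5 + 5 + 7 + 3 + 5 = 28 shifts.
By Gamma–Poisson conjugacy, the posterior is Gamma(α + Σx, β + Σt) = Gamma(16 + 144, 12 + 28) = Gamma(160, 40).
The posterior predictive for a window of length T is Negative Binomial with variance T·α'·(β'+T)/β'² = 6·160·46/1600 = 138/5.

138/5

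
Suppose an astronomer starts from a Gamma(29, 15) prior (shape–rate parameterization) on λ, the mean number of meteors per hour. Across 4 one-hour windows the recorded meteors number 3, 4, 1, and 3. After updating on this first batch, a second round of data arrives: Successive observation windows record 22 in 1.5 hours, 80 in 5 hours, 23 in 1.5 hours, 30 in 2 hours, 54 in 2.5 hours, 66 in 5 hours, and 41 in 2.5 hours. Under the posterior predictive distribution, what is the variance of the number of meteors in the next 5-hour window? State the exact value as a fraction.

Total count: 3 + 4 + 1 + 3 = 11.
Total exposure: 4 hours.
After the first batch: Gamma(29 + 11, 15 + 4) = Gamma(40, 19).
Total count: 22 + 80 + 23 + 30 + 54 + 66 + 41 = 316.
Total exposure: 1.5 + 5 + 1.5 + 2 + 2.5 + 5 + 2.5 = 20 hours.
After the second batch: Gamma(40 + 316, 19 + 20) = Gamma(356, 39).
The posterior predictive for a window of length T is Negative Binomial with variance T·α'·(β'+T)/β'² = 5·356·44/1521 = 78320/1521.

78320/1521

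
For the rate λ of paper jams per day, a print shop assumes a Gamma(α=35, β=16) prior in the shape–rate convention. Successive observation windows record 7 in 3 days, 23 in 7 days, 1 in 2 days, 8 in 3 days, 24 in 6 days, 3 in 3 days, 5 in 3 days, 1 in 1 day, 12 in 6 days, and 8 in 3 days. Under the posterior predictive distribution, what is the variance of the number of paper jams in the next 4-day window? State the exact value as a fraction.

Total count: 7 + 23 + 1 + 8 + 24 + 3 + 5 + 1 + 12 + 8 = 92.
Total exposure: 3 + 7 + 2 + 3 + 6 + 3 + 3 + 1 + 6 + 3 = 37 days.
The Gamma prior is conjugate for the Poisson rate, so λ | data ~ Gamma(35+92, 16+37) = Gamma(127, 53).
The posterior predictive for a window of length T is Negative Binomial with variance T·α'·(β'+T)/β'² = 4·127·57/2809 = 28956/2809.

28956/2809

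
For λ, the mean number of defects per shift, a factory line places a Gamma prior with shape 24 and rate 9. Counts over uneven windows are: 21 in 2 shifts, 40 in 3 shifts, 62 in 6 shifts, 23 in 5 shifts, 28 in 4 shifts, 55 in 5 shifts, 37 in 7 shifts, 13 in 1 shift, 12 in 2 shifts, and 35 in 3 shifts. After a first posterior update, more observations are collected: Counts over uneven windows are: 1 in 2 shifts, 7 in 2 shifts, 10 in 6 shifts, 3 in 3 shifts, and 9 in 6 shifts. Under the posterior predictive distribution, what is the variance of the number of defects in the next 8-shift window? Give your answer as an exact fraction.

56240/1089

Total count: 21 + 40 + 62 + 23 + 28 + 55 + 37 + 13 + 12 + 35 = 326.
Total exposure: 2 + 3 + 6 + 5 + 4 + 5 + 7 + 1 + 2 + 3 = 38 shifts.
After the first batch: Gamma(24 + 326, 9 + 38) = Gamma(350, 47).
Total count: 1 + 7 + 10 + 3 + 9 = 30.
Total exposure: 2 + 2 + 6 + 3 + 6 = 19 shifts.
After the second batch: Gamma(350 + 30, 47 + 19) = Gamma(380, 66).
The posterior predictive for a window of length T is Negative Binomial with variance T·α'·(β'+T)/β'² = 8·380·74/4356 = 56240/1089.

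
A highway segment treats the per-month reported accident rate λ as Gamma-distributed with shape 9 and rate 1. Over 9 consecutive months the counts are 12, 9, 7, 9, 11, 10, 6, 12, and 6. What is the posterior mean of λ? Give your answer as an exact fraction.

91/10

Total count: 12 + 9 + 7 + 9 + 11 + 10 + 6 + 12 + 6 = 82.
Total exposure: 9 months.
By Gamma–Poisson conjugacy, the posterior is Gamma(α + Σx, β + Σt) = Gamma(9 + 82, 1 + 9) = Gamma(91, 10).
Posterior mean = α'/β' = 91/10.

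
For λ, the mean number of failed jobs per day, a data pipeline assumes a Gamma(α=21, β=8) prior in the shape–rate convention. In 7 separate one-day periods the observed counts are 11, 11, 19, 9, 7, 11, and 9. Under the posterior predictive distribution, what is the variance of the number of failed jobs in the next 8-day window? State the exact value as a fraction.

Total count: 11 + 11 + 19 + 9 + 7 + 11 + 9 = 77.
Total exposure: 7 days.
Conjugate update: add total count to the shape and total exposure to the rate, giving Gamma(98, 15).
The posterior predictive for a window of length T is Negative Binomial with variance T·α'·(β'+T)/β'² = 8·98·23/225 = 18032/225.

18032/225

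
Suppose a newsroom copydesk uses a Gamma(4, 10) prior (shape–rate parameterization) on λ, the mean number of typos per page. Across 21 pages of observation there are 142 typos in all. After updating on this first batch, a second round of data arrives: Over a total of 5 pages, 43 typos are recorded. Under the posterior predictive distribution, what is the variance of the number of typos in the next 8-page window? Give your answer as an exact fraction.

154/3

Total count 142 over total exposure 21 pages.
After the first batch: Gamma(4 + 142, 10 + 21) = Gamma(146, 31).
Total count 43 over total exposure 5 pages.
After the second batch: Gamma(146 + 43, 31 + 5) = Gamma(189, 36).
The posterior predictive for a window of length T is Negative Binomial with variance T·α'·(β'+T)/β'² = 8·189·44/1296 = 154/3.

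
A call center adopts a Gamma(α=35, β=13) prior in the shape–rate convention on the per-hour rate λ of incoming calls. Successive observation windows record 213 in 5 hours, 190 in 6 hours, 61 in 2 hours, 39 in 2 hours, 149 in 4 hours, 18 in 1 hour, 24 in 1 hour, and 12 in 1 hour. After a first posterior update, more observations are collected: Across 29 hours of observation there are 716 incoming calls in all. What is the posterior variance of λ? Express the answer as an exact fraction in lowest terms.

1457/4096

Total count: 213 + 190 + 61 + 39 + 149 + 18 + 24 + 12 = 706.
Total exposure: 5 + 6 + 2 + 2 + 4 + 1 + 1 + 1 = 22 hours.
After the first batch: Gamma(35 + 706, 13 + 22) = Gamma(741, 35).
Total count 716 over total exposure 29 hours.
After the second batch: Gamma(741 + 716, 35 + 29) = Gamma(1457, 64).
Posterior variance = α'/β'² = 1457/4096.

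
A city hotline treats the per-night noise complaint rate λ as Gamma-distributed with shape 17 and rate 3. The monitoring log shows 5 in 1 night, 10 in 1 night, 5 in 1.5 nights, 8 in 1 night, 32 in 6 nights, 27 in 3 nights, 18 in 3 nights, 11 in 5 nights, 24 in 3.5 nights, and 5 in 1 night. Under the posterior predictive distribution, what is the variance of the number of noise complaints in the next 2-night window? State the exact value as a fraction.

10044/841

Total count: 5 + 10 + 5 + 8 + 32 + 27 + 18 + 11 + 24 + 5 = 145.
Total exposure: 1 + 1 + 1.5 + 1 + 6 + 3 + 3 + 5 + 3.5 + 1 = 26 nights.
By Gamma–Poisson conjugacy, the posterior is Gamma(α + Σx, β + Σt) = Gamma(17 + 145, 3 + 26) = Gamma(162, 29).
The posterior predictive for a window of length T is Negative Binomial with variance T·α'·(β'+T)/β'² = 2·162·31/841 = 10044/841.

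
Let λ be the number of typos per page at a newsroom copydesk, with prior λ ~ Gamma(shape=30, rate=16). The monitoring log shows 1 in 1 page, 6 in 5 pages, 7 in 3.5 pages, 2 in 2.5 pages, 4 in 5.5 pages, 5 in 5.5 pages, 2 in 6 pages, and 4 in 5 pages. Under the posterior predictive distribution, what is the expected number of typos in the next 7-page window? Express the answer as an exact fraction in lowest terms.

427/50

Total count: 1 + 6 + 7 + 2 + 4 + 5 + 2 + 4 = 31.
Total exposure: 1 + 5 + 3.5 + 2.5 + 5.5 + 5.5 + 6 + 5 = 34 pages.
The Gamma prior is conjugate for the Poisson rate, so λ | data ~ Gamma(30+31, 16+34) = Gamma(61, 50).
Predictive mean over a 7-page window = T·E[λ|data] = 7·61/50 = 427/50.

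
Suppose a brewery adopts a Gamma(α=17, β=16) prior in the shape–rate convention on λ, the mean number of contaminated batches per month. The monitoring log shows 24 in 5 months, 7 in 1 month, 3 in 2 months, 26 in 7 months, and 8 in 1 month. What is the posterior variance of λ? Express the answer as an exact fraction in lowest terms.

85/1024

Total count: 24 + 7 + 3 + 26 + 8 = 68.
Total exposure: 5 + 1 + 2 + 7 + 1 = 16 months.
Posterior: α' = 17 + 68 = 85, β' = 16 + 16 = 32.
Posterior variance = α'/β'² = 85/1024.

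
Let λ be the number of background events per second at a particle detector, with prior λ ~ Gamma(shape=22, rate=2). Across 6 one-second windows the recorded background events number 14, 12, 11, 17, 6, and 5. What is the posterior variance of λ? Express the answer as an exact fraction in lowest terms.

Total count: 14 + 12 + 11 + 17 + 6 + 5 = 65.
Total exposure: 6 seconds.
Gamma(α, β) with Poisson data over total exposure Σt gives posterior Gamma(α+Σx, β+Σt) = Gamma(87, 8).
Posterior variance = α'/β'² = 87/64.

87/64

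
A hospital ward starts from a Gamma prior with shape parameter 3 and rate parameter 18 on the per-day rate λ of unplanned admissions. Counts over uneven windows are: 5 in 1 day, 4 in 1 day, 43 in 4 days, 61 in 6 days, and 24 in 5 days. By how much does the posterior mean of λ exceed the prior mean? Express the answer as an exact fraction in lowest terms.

23/6

Total count: 5 + 4 + 43 + 61 + 24 = 137.
Total exposure: 1 + 1 + 4 + 6 + 5 = 17 days.
By Gamma–Poisson conjugacy, the posterior is Gamma(α + Σx, β + Σt) = Gamma(3 + 137, 18 + 17) = Gamma(140, 35).
Posterior mean = 140/35 = 4; prior mean = 3/18 = 1/6. Difference = 4 − 1/6 = 23/6.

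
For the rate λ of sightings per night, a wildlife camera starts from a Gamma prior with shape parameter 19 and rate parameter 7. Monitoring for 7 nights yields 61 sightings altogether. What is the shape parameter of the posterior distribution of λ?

Total count 61 over total exposure 7 nights.
By Gamma–Poisson conjugacy, the posterior is Gamma(α + Σx, β + Σt) = Gamma(19 + 61, 7 + 7) = Gamma(80, 14).

80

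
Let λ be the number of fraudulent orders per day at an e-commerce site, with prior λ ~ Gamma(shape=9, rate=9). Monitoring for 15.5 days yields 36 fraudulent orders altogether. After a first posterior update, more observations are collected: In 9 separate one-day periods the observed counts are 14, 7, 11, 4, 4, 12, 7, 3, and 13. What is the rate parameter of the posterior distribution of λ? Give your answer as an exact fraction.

67/2

Total count 36 over total exposure 15.5 days.
After the first batch: Gamma(9 + 36, 9 + 15.5) = Gamma(45, 49/2).
Total count: 14 + 7 + 11 + 4 + 4 + 12 + 7 + 3 + 13 = 75.
Total exposure: 9 days.
After the second batch: Gamma(45 + 75, 49/2 + 9) = Gamma(120, 67/2).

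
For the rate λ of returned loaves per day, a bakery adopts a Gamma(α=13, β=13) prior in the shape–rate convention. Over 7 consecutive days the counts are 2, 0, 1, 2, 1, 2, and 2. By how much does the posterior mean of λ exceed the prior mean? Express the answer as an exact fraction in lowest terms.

3/20

Total count: 2 + 0 + 1 + 2 + 1 + 2 + 2 = 10.
Total exposure: 7 days.
Gamma(α, β) with Poisson data over total exposure Σt gives posterior Gamma(α+Σx, β+Σt) = Gamma(23, 20).
Posterior mean = 23/20 = 23/20; prior mean = 13/13 = 1. Difference = 23/20 − 1 = 3/20.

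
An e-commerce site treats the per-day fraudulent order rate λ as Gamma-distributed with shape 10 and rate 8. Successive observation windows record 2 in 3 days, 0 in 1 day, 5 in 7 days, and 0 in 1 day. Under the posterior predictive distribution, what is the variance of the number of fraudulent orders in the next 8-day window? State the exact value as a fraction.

Total count: 2 + 0 + 5 + 0 = 7.
Total exposure: 3 + 1 + 7 + 1 = 12 days.
Gamma(α, β) with Poisson data over total exposure Σt gives posterior Gamma(α+Σx, β+Σt) = Gamma(17, 20).
The posterior predictive for a window of length T is Negative Binomial with variance T·α'·(β'+T)/β'² = 8·17·28/400 = 238/25.

238/25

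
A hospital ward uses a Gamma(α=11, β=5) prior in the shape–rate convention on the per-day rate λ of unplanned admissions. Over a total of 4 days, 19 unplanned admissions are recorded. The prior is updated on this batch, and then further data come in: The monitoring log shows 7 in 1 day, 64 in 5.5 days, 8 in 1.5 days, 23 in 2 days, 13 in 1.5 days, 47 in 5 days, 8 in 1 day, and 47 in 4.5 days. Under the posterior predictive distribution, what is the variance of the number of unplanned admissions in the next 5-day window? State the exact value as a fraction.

Total count 19 over total exposure 4 days.
After the first batch: Gamma(11 + 19, 5 + 4) = Gamma(30, 9).
Total count: 7 + 64 + 8 + 23 + 13 + 47 + 8 + 47 = 217.
Total exposure: 1 + 5.5 + 1.5 + 2 + 1.5 + 5 + 1 + 4.5 = 22 days.
After the second batch: Gamma(30 + 217, 9 + 22) = Gamma(247, 31).
The posterior predictive for a window of length T is Negative Binomial with variance T·α'·(β'+T)/β'² = 5·247·36/961 = 44460/961.

44460/961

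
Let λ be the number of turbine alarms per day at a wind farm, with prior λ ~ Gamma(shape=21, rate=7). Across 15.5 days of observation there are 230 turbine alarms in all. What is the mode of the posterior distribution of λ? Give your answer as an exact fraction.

100/9

Total count 230 over total exposure 15.5 days.
Conjugate update: add total count to the shape and total exposure to the rate, giving Gamma(251, 45/2).
Posterior mode = (α'−1)/β' = 250/(45/2) = 100/9.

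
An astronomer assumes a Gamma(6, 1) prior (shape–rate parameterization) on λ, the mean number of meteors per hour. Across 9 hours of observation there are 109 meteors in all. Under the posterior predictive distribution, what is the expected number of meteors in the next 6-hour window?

69

Total count 109 over total exposure 9 hours.
By Gamma–Poisson conjugacy, the posterior is Gamma(α + Σx, β + Σt) = Gamma(6 + 109, 1 + 9) = Gamma(115, 10).
Predictive mean over a 6-hour window = T·E[λ|data] = 6·115/10 = 69.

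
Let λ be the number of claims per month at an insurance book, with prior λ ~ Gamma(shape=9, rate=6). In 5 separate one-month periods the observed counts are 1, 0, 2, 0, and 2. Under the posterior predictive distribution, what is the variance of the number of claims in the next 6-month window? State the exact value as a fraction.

Total count: 1 + 0 + 2 + 0 + 2 = 5.
Total exposure: 5 months.
Posterior: α' = 9 + 5 = 14, β' = 6 + 5 = 11.
The posterior predictive for a window of length T is Negative Binomial with variance T·α'·(β'+T)/β'² = 6·14·17/121 = 1428/121.

1428/121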